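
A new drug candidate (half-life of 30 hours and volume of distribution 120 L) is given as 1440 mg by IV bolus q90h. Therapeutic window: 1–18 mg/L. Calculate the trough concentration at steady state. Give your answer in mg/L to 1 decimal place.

1.7 mg/L

The dosing interval is 3 half-lives, so f = 2^(−3) = 0.125.
At steady state, R = 1/(1 − 0.125) = 8/7.
Single-dose peak C₀ = D/Vd = 1440/120 = 12 mg/L.
Steady-state peak Cmax,ss = C₀·R = 12 × 8/7 ≈ 13.714 mg/L.
Steady-state trough Cmin,ss = Cmax,ss·f ≈ 13.714 × 0.125 ≈ 1.714 mg/L.
Trough 1.7 mg/L vs MEC 1 mg/L: adequate.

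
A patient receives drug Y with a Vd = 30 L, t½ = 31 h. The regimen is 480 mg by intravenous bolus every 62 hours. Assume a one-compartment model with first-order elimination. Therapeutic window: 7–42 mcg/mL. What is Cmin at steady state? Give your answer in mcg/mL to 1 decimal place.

5.3 mcg/mL

τ = 62 h = 2 half-lives, so f = (1/2)^2 = 0.25.
At steady state, R = 1/(1 − 0.25) = 4/3.
Single-dose peak C₀ = D/Vd = 480/30 = 16 mcg/mL.
Steady-state peak Cmax,ss = C₀·R = 16 × 4/3 ≈ 21.333 mcg/mL.
Steady-state trough Cmin,ss = Cmax,ss·f ≈ 21.333 × 0.25 ≈ 5.333 mcg/mL.
Trough 5.3 mcg/mL vs MEC 7 mcg/mL: subtherapeutic.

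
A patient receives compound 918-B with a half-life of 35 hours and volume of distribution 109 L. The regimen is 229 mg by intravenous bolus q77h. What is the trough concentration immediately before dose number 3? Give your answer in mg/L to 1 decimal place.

f = (1/2)^(τ/t½) = (1/2)^(77/35) ≈ 0.2176.
C₀ = D/Vd = 229/109 ≈ 2.101 mg/L.
Before the 3rd dose, 2 doses have been given. Superposition: Cmin = C₀·(f + f²).
≈ 2.101 × (0.2176 + 0.0473) ≈ 2.101 × 0.2649 ≈ 0.557 mg/L.

0.6 mg/L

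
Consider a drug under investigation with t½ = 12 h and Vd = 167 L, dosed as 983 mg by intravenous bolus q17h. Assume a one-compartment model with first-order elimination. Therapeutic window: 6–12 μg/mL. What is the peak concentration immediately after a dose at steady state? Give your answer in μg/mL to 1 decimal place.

Over one 17-h interval, 17/12 ≈ 1.4167 half-lives elapse, leaving f ≈ 0.3746 of each dose.
At steady state, accumulation factor R = 1/(1 − e^(−kτ)) ≈ 1.5990.
Single-dose peak C₀ = D/Vd = 983/167 ≈ 5.886 μg/mL.
Steady-state peak Cmax,ss = C₀·R ≈ 5.886 × 1.5990 ≈ 9.412 μg/mL.
Peak 9.4 μg/mL vs MTC 12 μg/mL: below toxic threshold.

9.4 μg/mL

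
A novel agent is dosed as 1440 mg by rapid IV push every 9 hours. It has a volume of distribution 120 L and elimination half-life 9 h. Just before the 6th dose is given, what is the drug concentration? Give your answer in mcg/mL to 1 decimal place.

11.6 mcg/mL

f = (1/2)^(τ/t½) = (1/2)^(9/9) ≈ 0.5000.
C₀ = D/Vd = 1440/120 ≈ 12.000 mcg/mL.
Before the 6th dose, 5 doses have been given. Superposition: Cmin = C₀·(f + f² + … + f^5).
≈ 12.000 × (0.5000 + 0.2500 + 0.1250 + 0.0625 + 0.0313) ≈ 12.000 × 0.9688 ≈ 11.626 mcg/mL.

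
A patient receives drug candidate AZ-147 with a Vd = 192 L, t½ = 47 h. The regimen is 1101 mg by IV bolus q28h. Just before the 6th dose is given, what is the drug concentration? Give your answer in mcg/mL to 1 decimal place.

9.8 mcg/mL

f = (1/2)^(τ/t½) = (1/2)^(28/47) ≈ 0.6617.
C₀ = D/Vd = 1101/192 ≈ 5.734 mcg/mL.
Before the 6th dose, 5 doses have been given. Superposition: Cmin = C₀·(f + f² + … + f^5).
≈ 5.734 × (0.6617 + 0.4378 + 0.2897 + 0.1917 + 0.1269) ≈ 5.734 × 1.7078 ≈ 9.793 mcg/mL.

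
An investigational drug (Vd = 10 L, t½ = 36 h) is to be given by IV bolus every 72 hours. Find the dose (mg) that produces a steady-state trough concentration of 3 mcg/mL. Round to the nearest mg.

τ/t½ = 72/36 ≈ 2, so f = (1/2)^(72/36) ≈ 0.250000.
Cmin,ss = (D/Vd)·f/(1−f), so D = Cmin,ss·Vd·(1−f)/f.
D = 3 × 10 × (1−f)/f ≈ 3 × 10 × 3.00000 ≈ 90.00 mg.

90 mg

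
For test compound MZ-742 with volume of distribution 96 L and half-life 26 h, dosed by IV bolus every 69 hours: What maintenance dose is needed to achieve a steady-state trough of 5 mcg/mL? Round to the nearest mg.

2541 mg

τ/t½ = 69/26 ≈ 2.6538, so f = (1/2)^(69/26) ≈ 0.158896.
Cmin,ss = (D/Vd)·f/(1−f), so D = Cmin,ss·Vd·(1−f)/f.
D = 5 × 96 × (1−f)/f ≈ 5 × 96 × 5.29342 ≈ 2540.84 mg.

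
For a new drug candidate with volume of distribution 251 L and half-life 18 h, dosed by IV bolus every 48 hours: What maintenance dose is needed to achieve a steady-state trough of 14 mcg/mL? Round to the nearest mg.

18799 mg

τ/t½ = 48/18 ≈ 2.6667, so f = (1/2)^(48/18) ≈ 0.157490.
Cmin,ss = (D/Vd)·f/(1−f), so D = Cmin,ss·Vd·(1−f)/f.
D = 14 × 251 × (1−f)/f ≈ 14 × 251 × 5.34961 ≈ 18798.53 mg.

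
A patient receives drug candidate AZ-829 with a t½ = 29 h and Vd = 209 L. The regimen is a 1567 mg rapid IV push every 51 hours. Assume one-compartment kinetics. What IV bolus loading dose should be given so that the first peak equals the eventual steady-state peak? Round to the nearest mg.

2224 mg

f = (1/2)^(51/29) ≈ 0.295531; accumulation ratio R = 1/(1−f) ≈ 1.41951.
Loading dose to hit Cmax,ss on first dose: D_load = D_maint·R ≈ 1567 × 1.41951 ≈ 2224.37 mg.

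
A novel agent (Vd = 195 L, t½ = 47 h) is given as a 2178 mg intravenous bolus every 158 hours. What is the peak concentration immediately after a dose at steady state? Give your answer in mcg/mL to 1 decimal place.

12.4 mcg/mL

k = ln2/t½ = ln2/47 ≈ 0.014748 h⁻¹; fraction remaining f = e^(−kτ) = e^(−0.014748×158) ≈ 0.0973.
At steady state, accumulation factor R = 1/(1 − e^(−kτ)) ≈ 1.1078.
Single-dose peak C₀ = D/Vd = 2178/195 ≈ 11.169 mcg/mL.
Cmax,ss = C₀/(1 − f) ≈ 11.169/0.9027 ≈ 12.373 mcg/mL.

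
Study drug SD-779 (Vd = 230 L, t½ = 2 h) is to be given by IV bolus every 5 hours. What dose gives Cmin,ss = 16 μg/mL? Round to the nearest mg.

τ/t½ = 5/2 ≈ 2.5, so f = (1/2)^(5/2) ≈ 0.176777.
Cmin,ss = (D/Vd)·f/(1−f), so D = Cmin,ss·Vd·(1−f)/f.
D = 16 × 230 × (1−f)/f ≈ 16 × 230 × 4.65684 ≈ 17137.17 mg.

17137 mg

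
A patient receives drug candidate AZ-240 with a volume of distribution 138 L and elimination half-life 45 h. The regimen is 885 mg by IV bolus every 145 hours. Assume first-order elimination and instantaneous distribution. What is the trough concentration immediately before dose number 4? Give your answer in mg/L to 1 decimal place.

0.8 mg/L

f = (1/2)^(τ/t½) = (1/2)^(145/45) ≈ 0.1072.
C₀ = D/Vd = 885/138 ≈ 6.413 mg/L.
Before the 4th dose, 3 doses have been given. Superposition: Cmin = C₀·(f + f² + … + f^3).
≈ 6.413 × (0.1072 + 0.0115 + 0.0012) ≈ 6.413 × 0.1199 ≈ 0.769 mg/L.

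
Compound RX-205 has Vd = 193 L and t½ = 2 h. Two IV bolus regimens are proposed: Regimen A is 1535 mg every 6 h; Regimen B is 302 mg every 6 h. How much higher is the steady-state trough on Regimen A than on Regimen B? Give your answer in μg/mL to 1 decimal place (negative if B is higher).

Regimen A: f = (1/2)^(6/2) ≈ 0.1250; Cmin,ss = (1535/193)·f/(1−f) ≈ 1.136 μg/mL.
Regimen B: f = (1/2)^(6/2) ≈ 0.1250; Cmin,ss = (302/193)·f/(1−f) ≈ 0.224 μg/mL.
Difference ≈ 1.136 − 0.224 ≈ 0.912 μg/mL.

0.9 μg/mL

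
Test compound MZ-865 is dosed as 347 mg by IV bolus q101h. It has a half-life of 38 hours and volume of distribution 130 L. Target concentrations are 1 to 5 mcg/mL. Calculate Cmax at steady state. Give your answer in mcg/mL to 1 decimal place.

τ/t½ = 101/38 ≈ 2.6579, so fraction remaining f = (1/2)^(101/38) ≈ 0.1585.
Accumulation ratio R = 1/(1 − f) ≈ 1/0.8415 ≈ 1.1884.
Each bolus raises the concentration by D/Vd = 347/130 ≈ 2.669 mcg/mL.
Steady-state peak Cmax,ss = C₀·R ≈ 2.669 × 1.1884 ≈ 3.172 mcg/mL.
Peak 3.2 mcg/mL vs MTC 5 mcg/mL: below toxic threshold.

3.2 mcg/mL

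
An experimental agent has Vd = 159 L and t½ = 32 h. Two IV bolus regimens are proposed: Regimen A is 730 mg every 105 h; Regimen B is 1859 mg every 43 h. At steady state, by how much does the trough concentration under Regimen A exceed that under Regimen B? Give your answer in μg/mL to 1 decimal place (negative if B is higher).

Regimen A: f = (1/2)^(105/32) ≈ 0.1029; Cmin,ss = (730/159)·f/(1−f) ≈ 0.527 μg/mL.
Regimen B: f = (1/2)^(43/32) ≈ 0.3940; Cmin,ss = (1859/159)·f/(1−f) ≈ 7.602 μg/mL.
Difference ≈ 0.527 − 7.602 ≈ -7.075 μg/mL.

-7.1 μg/mL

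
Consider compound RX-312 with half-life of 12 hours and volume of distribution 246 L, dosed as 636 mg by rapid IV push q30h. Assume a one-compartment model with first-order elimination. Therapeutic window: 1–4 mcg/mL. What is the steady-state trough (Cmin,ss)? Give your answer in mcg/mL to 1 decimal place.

0.6 mcg/mL

Over one 30-h interval, 30/12 ≈ 2.5 half-lives elapse, leaving f ≈ 0.1768 of each dose.
At steady state, accumulation factor R = 1/(1 − e^(−kτ)) ≈ 1.2148.
Single-dose peak C₀ = D/Vd = 636/246 ≈ 2.585 mcg/mL.
Cmax,ss = C₀/(1 − f) ≈ 2.585/0.8232 ≈ 3.140 mcg/mL.
One interval later, Cmin,ss = Cmax,ss·e^(−kτ) ≈ 3.140 × 0.1768 ≈ 0.555 mcg/mL.
Trough 0.6 mcg/mL vs MEC 1 mcg/mL: subtherapeutic.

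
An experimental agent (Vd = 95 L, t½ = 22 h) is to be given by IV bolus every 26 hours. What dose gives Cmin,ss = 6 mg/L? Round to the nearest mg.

τ/t½ = 26/22 ≈ 1.1818, so f = (1/2)^(26/22) ≈ 0.440796.
Cmin,ss = (D/Vd)·f/(1−f), so D = Cmin,ss·Vd·(1−f)/f.
D = 6 × 95 × (1−f)/f ≈ 6 × 95 × 1.26862 ≈ 723.11 mg.

723 mg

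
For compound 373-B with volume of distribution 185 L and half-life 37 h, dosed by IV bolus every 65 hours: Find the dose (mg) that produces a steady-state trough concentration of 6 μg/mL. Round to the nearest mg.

τ/t½ = 65/37 ≈ 1.7568, so f = (1/2)^(65/37) ≈ 0.295913.
Cmin,ss = (D/Vd)·f/(1−f), so D = Cmin,ss·Vd·(1−f)/f.
D = 6 × 185 × (1−f)/f ≈ 6 × 185 × 2.37937 ≈ 2641.10 mg.

2641 mg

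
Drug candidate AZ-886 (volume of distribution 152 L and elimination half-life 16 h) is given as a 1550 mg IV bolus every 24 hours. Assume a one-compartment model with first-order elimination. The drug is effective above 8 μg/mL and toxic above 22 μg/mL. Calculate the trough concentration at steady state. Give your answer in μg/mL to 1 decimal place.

τ/t½ = 24/16 ≈ 1.5, so fraction remaining f = (1/2)^(24/16) ≈ 0.3536.
At steady state, accumulation factor R = 1/(1 − e^(−kτ)) ≈ 1.5470.
Single-dose peak C₀ = D/Vd = 1550/152 ≈ 10.197 μg/mL.
Steady-state peak Cmax,ss = C₀·R ≈ 10.197 × 1.5470 ≈ 15.775 μg/mL.
Steady-state trough Cmin,ss = Cmax,ss·f ≈ 15.775 × 0.3536 ≈ 5.578 μg/mL.
Trough 5.6 μg/mL vs MEC 8 μg/mL: subtherapeutic.

5.6 μg/mL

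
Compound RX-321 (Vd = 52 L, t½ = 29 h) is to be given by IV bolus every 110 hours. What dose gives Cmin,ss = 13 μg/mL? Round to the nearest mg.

τ/t½ = 110/29 ≈ 3.7931, so f = (1/2)^(110/29) ≈ 0.072138.
Cmin,ss = (D/Vd)·f/(1−f), so D = Cmin,ss·Vd·(1−f)/f.
D = 13 × 52 × (1−f)/f ≈ 13 × 52 × 12.86232 ≈ 8694.93 mg.

8695 mg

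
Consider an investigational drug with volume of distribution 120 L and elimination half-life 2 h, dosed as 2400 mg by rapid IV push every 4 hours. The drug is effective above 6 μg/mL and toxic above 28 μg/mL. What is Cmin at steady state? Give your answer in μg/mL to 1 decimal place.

The dosing interval is 2 half-lives, so f = 2^(−2) = 0.25.
At steady state, R = 1/(1 − 0.25) = 4/3.
Single-dose peak C₀ = D/Vd = 2400/120 = 20 μg/mL.
Steady-state peak Cmax,ss = C₀·R = 20 × 4/3 ≈ 26.667 μg/mL.
Steady-state trough Cmin,ss = Cmax,ss·f ≈ 26.667 × 0.25 ≈ 6.667 μg/mL.
Trough 6.7 μg/mL vs MEC 6 μg/mL: adequate.

6.7 μg/mL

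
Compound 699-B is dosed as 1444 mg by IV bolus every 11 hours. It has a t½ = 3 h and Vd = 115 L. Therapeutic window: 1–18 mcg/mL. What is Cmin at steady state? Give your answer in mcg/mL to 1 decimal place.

1.1 mcg/mL

k = ln2/t½ = ln2/3 ≈ 0.231049 h⁻¹; fraction remaining f = e^(−kτ) = e^(−0.231049×11) ≈ 0.0787.
Accumulation ratio R = 1/(1 − f) ≈ 1/0.9213 ≈ 1.0854.
Each bolus raises the concentration by D/Vd = 1444/115 ≈ 12.557 mcg/mL.
Steady-state peak Cmax,ss = C₀·R ≈ 12.557 × 1.0854 ≈ 13.629 mcg/mL.
Steady-state trough Cmin,ss = Cmax,ss·f ≈ 13.629 × 0.0787 ≈ 1.073 mcg/mL.
Trough 1.1 mcg/mL vs MEC 1 mcg/mL: adequate.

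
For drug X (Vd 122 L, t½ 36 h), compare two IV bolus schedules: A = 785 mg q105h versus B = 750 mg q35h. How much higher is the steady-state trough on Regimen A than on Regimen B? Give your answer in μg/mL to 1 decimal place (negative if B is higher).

Regimen A: f = (1/2)^(105/36) ≈ 0.1324; Cmin,ss = (785/122)·f/(1−f) ≈ 0.982 μg/mL.
Regimen B: f = (1/2)^(35/36) ≈ 0.5097; Cmin,ss = (750/122)·f/(1−f) ≈ 6.391 μg/mL.
Difference ≈ 0.982 − 6.391 ≈ -5.409 μg/mL.

-5.4 μg/mL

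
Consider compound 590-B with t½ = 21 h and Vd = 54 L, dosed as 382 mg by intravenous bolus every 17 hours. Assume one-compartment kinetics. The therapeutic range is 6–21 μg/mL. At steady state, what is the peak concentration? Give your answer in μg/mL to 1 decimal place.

16.5 μg/mL

k = ln2/t½ = ln2/21 ≈ 0.033007 h⁻¹; fraction remaining f = e^(−kτ) = e^(−0.033007×17) ≈ 0.5706.
At steady state, accumulation factor R = 1/(1 − e^(−kτ)) ≈ 2.3288.
Single-dose peak C₀ = D/Vd = 382/54 ≈ 7.074 μg/mL.
Steady-state peak Cmax,ss = C₀·R ≈ 7.074 × 2.3288 ≈ 16.474 μg/mL.
Peak 16.5 μg/mL vs MTC 21 μg/mL: below toxic threshold.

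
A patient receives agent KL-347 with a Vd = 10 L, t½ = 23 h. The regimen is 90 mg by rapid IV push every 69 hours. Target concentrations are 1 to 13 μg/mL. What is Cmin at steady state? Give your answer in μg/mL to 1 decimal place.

1.3 μg/mL

The dosing interval is 3 half-lives, so f = 2^(−3) = 0.125.
At steady state, R = 1/(1 − 0.125) = 8/7.
Single-dose peak C₀ = D/Vd = 90/10 = 9 μg/mL.
Steady-state peak Cmax,ss = C₀·R = 9 × 8/7 ≈ 10.286 μg/mL.
Steady-state trough Cmin,ss = Cmax,ss·f ≈ 10.286 × 0.125 ≈ 1.286 μg/mL.
Trough 1.3 μg/mL vs MEC 1 μg/mL: adequate.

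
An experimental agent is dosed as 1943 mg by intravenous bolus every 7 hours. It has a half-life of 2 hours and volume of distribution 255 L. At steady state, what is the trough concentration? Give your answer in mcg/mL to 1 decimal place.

Over one 7-h interval, 7/2 ≈ 3.5 half-lives elapse, leaving f ≈ 0.0884 of each dose.
At steady state, accumulation factor R = 1/(1 − e^(−kτ)) ≈ 1.0970.
Single-dose peak C₀ = D/Vd = 1943/255 ≈ 7.620 mcg/mL.
Steady-state peak Cmax,ss = C₀·R ≈ 7.620 × 1.0970 ≈ 8.359 mcg/mL.
Steady-state trough Cmin,ss = Cmax,ss·f ≈ 8.359 × 0.0884 ≈ 0.739 mcg/mL.

0.7 mcg/mL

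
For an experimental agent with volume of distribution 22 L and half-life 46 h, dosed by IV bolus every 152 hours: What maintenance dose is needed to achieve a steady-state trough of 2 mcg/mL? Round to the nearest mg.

τ/t½ = 152/46 ≈ 3.3043, so f = (1/2)^(152/46) ≈ 0.101226.
Cmin,ss = (D/Vd)·f/(1−f), so D = Cmin,ss·Vd·(1−f)/f.
D = 2 × 22 × (1−f)/f ≈ 2 × 22 × 8.87888 ≈ 390.67 mg.

391 mg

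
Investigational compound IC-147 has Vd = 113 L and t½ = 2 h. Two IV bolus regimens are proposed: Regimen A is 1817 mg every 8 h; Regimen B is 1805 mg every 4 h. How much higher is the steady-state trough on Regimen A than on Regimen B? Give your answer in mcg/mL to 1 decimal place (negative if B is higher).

Regimen A: f = (1/2)^(8/2) ≈ 0.0625; Cmin,ss = (1817/113)·f/(1−f) ≈ 1.072 mcg/mL.
Regimen B: f = (1/2)^(4/2) ≈ 0.2500; Cmin,ss = (1805/113)·f/(1−f) ≈ 5.324 mcg/mL.
Difference ≈ 1.072 − 5.324 ≈ -4.252 mcg/mL.

-4.3 mcg/mL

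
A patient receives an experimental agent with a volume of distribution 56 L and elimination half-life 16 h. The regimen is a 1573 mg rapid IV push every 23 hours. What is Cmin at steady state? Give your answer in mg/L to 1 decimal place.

k = ln2/t½ = ln2/16 ≈ 0.043322 h⁻¹; fraction remaining f = e^(−kτ) = e^(−0.043322×23) ≈ 0.3692.
Single-dose peak C₀ = D/Vd = 1573/56 ≈ 28.089 mg/L.
Steady-state trough Cmin,ss = C₀·f/(1−f) ≈ 28.089 × 0.3692/0.6308 ≈ 16.440 mg/L.

16.4 mg/L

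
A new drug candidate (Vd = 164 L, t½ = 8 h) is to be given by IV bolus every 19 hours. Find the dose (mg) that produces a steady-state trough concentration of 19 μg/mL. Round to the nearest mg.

13048 mg

τ/t½ = 19/8 ≈ 2.375, so f = (1/2)^(19/8) ≈ 0.192776.
Cmin,ss = (D/Vd)·f/(1−f), so D = Cmin,ss·Vd·(1−f)/f.
D = 19 × 164 × (1−f)/f ≈ 19 × 164 × 4.18737 ≈ 13047.84 mg.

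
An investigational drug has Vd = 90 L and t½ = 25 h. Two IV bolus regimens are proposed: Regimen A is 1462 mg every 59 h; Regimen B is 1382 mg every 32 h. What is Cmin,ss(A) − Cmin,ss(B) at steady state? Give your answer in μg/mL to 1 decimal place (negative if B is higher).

Regimen A: f = (1/2)^(59/25) ≈ 0.1948; Cmin,ss = (1462/90)·f/(1−f) ≈ 3.930 μg/mL.
Regimen B: f = (1/2)^(32/25) ≈ 0.4118; Cmin,ss = (1382/90)·f/(1−f) ≈ 10.750 μg/mL.
Difference ≈ 3.930 − 10.750 ≈ -6.820 μg/mL.

-6.8 μg/mL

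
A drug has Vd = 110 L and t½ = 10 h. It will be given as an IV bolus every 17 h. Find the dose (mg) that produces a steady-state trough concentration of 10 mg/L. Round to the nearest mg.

τ/t½ = 17/10 ≈ 1.7, so f = (1/2)^(17/10) ≈ 0.307786.
Cmin,ss = (D/Vd)·f/(1−f), so D = Cmin,ss·Vd·(1−f)/f.
D = 10 × 110 × (1−f)/f ≈ 10 × 110 × 2.24901 ≈ 2473.91 mg.

2474 mg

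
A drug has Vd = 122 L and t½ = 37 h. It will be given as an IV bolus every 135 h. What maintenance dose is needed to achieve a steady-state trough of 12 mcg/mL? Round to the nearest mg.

τ/t½ = 135/37 ≈ 3.6486, so f = (1/2)^(135/37) ≈ 0.079735.
Cmin,ss = (D/Vd)·f/(1−f), so D = Cmin,ss·Vd·(1−f)/f.
D = 12 × 122 × (1−f)/f ≈ 12 × 122 × 11.54154 ≈ 16896.81 mg.

16897 mg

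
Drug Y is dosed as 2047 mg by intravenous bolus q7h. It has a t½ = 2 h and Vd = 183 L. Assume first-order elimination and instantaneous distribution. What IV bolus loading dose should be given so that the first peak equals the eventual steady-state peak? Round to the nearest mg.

2245 mg

f = (1/2)^(7/2) ≈ 0.088388; accumulation ratio R = 1/(1−f) ≈ 1.09696.
Loading dose to hit Cmax,ss on first dose: D_load = D_maint·R ≈ 2047 × 1.09696 ≈ 2245.48 mg.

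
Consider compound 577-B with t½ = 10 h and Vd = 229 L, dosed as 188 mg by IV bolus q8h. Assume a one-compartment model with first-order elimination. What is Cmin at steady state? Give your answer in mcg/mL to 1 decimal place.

1.1 mcg/mL

τ/t½ = 8/10 ≈ 0.8, so fraction remaining f = (1/2)^(8/10) ≈ 0.5743.
At steady state, accumulation factor R = 1/(1 − e^(−kτ)) ≈ 2.3491.
Each bolus raises the concentration by D/Vd = 188/229 ≈ 0.821 mcg/mL.
Steady-state peak Cmax,ss = C₀·R ≈ 0.821 × 2.3491 ≈ 1.929 mcg/mL.
Steady-state trough Cmin,ss = Cmax,ss·f ≈ 1.929 × 0.5743 ≈ 1.108 mcg/mL.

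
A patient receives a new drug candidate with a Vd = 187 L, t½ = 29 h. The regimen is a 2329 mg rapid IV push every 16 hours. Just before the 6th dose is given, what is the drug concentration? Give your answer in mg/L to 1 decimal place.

22.8 mg/L

f = (1/2)^(τ/t½) = (1/2)^(16/29) ≈ 0.6822.
C₀ = D/Vd = 2329/187 ≈ 12.455 mg/L.
Before the 6th dose, 5 doses have been given. Superposition: Cmin = C₀·(f + f² + … + f^5).
≈ 12.455 × (0.6822 + 0.4654 + 0.3175 + 0.2166 + 0.1478) ≈ 12.455 × 1.8295 ≈ 22.786 mg/L.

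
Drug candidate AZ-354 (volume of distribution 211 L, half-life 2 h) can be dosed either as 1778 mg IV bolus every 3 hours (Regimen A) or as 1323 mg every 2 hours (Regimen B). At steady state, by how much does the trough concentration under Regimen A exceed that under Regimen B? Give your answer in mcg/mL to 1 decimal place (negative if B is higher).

Regimen A: f = (1/2)^(3/2) ≈ 0.3536; Cmin,ss = (1778/211)·f/(1−f) ≈ 4.610 mcg/mL.
Regimen B: f = (1/2)^(2/2) ≈ 0.5000; Cmin,ss = (1323/211)·f/(1−f) ≈ 6.270 mcg/mL.
Difference ≈ 4.610 − 6.270 ≈ -1.660 mcg/mL.

-1.7 mcg/mL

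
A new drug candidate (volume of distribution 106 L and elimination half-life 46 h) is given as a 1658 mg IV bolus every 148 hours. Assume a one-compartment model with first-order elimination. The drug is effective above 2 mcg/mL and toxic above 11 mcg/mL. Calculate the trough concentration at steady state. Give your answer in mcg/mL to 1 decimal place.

τ/t½ = 148/46 ≈ 3.2174, so fraction remaining f = (1/2)^(148/46) ≈ 0.1075.
Single-dose peak C₀ = D/Vd = 1658/106 ≈ 15.642 mcg/mL.
Steady-state trough Cmin,ss = C₀·f/(1−f) ≈ 15.642 × 0.1075/0.8925 ≈ 1.884 mcg/mL.
Trough 1.9 mcg/mL vs MEC 2 mcg/mL: subtherapeutic.

1.9 mcg/mL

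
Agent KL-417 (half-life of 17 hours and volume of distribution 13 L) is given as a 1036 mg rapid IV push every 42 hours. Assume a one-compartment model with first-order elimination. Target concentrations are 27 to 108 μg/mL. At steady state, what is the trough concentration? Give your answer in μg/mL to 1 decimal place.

17.5 μg/mL

k = ln2/t½ = ln2/17 ≈ 0.040773 h⁻¹; fraction remaining f = e^(−kτ) = e^(−0.040773×42) ≈ 0.1804.
At steady state, accumulation factor R = 1/(1 − e^(−kτ)) ≈ 1.2201.
Each bolus raises the concentration by D/Vd = 1036/13 ≈ 79.692 μg/mL.
Cmax,ss = C₀/(1 − f) ≈ 79.692/0.8196 ≈ 97.233 μg/mL.
Steady-state trough Cmin,ss = Cmax,ss·f ≈ 97.233 × 0.1804 ≈ 17.541 μg/mL.
Trough 17.5 μg/mL vs MEC 27 μg/mL: subtherapeutic.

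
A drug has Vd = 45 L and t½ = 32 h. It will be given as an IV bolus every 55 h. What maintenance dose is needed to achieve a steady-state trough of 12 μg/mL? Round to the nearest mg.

τ/t½ = 55/32 ≈ 1.7188, so f = (1/2)^(55/32) ≈ 0.303812.
Cmin,ss = (D/Vd)·f/(1−f), so D = Cmin,ss·Vd·(1−f)/f.
D = 12 × 45 × (1−f)/f ≈ 12 × 45 × 2.29151 ≈ 1237.42 mg.

1237 mg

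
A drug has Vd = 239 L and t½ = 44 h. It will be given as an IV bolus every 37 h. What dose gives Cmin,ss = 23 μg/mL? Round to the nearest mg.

4349 mg

τ/t½ = 37/44 ≈ 0.84091, so f = (1/2)^(37/44) ≈ 0.558292.
Cmin,ss = (D/Vd)·f/(1−f), so D = Cmin,ss·Vd·(1−f)/f.
D = 23 × 239 × (1−f)/f ≈ 23 × 239 × 0.79118 ≈ 4349.12 mg.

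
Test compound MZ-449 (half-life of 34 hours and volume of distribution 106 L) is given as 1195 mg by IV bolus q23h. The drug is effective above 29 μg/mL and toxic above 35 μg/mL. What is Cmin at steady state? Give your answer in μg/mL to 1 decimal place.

k = ln2/t½ = ln2/34 ≈ 0.020387 h⁻¹; fraction remaining f = e^(−kτ) = e^(−0.020387×23) ≈ 0.6257.
Accumulation ratio R = 1/(1 − f) ≈ 1/0.3743 ≈ 2.6717.
Single-dose peak C₀ = D/Vd = 1195/106 ≈ 11.274 μg/mL.
Cmax,ss = C₀/(1 − f) ≈ 11.274/0.3743 ≈ 30.120 μg/mL.
One interval later, Cmin,ss = Cmax,ss·e^(−kτ) ≈ 30.120 × 0.6257 ≈ 18.846 μg/mL.
Trough 18.8 μg/mL vs MEC 29 μg/mL: subtherapeutic.

18.8 μg/mL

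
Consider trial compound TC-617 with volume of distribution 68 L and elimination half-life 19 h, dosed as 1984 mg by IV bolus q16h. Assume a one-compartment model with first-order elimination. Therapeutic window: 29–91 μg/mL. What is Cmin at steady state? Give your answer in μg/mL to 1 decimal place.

36.8 μg/mL

k = ln2/t½ = ln2/19 ≈ 0.036481 h⁻¹; fraction remaining f = e^(−kτ) = e^(−0.036481×16) ≈ 0.5578.
Accumulation ratio R = 1/(1 − f) ≈ 1/0.4422 ≈ 2.2614.
Single-dose peak C₀ = D/Vd = 1984/68 ≈ 29.176 μg/mL.
Cmax,ss = C₀/(1 − f) ≈ 29.176/0.4422 ≈ 65.979 μg/mL.
One interval later, Cmin,ss = Cmax,ss·e^(−kτ) ≈ 65.979 × 0.5578 ≈ 36.803 μg/mL.
Trough 36.8 μg/mL vs MEC 29 μg/mL: adequate.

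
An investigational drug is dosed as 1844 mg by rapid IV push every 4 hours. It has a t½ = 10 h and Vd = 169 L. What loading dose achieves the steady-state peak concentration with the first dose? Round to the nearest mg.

f = (1/2)^(4/10) ≈ 0.757858; accumulation ratio R = 1/(1−f) ≈ 4.12981.
Loading dose to hit Cmax,ss on first dose: D_load = D_maint·R ≈ 1844 × 4.12981 ≈ 7615.37 mg.

7615 mg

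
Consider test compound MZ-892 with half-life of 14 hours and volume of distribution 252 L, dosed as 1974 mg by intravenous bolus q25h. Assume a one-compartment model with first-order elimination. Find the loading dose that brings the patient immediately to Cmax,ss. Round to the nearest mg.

f = (1/2)^(25/14) ≈ 0.290032; accumulation ratio R = 1/(1−f) ≈ 1.40851.
Loading dose to hit Cmax,ss on first dose: D_load = D_maint·R ≈ 1974 × 1.40851 ≈ 2780.40 mg.

2780 mg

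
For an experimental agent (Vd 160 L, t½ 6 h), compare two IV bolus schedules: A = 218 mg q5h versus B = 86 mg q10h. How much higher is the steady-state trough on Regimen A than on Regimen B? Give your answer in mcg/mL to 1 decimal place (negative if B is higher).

Regimen A: f = (1/2)^(5/6) ≈ 0.5612; Cmin,ss = (218/160)·f/(1−f) ≈ 1.743 mcg/mL.
Regimen B: f = (1/2)^(10/6) ≈ 0.3150; Cmin,ss = (86/160)·f/(1−f) ≈ 0.247 mcg/mL.
Difference ≈ 1.743 − 0.247 ≈ 1.496 mcg/mL.

1.5 mcg/mL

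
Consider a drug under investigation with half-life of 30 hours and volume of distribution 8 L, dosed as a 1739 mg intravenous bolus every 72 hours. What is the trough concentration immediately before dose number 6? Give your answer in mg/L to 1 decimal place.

50.8 mg/L

f = (1/2)^(τ/t½) = (1/2)^(72/30) ≈ 0.1895.
C₀ = D/Vd = 1739/8 ≈ 217.375 mg/L.
Before the 6th dose, 5 doses have been given. Superposition: Cmin = C₀·(f + f² + … + f^5).
≈ 217.375 × (0.1895 + 0.0359 + 0.0068 + 0.0013 + 0.0002) ≈ 217.375 × 0.2337 ≈ 50.801 mg/L.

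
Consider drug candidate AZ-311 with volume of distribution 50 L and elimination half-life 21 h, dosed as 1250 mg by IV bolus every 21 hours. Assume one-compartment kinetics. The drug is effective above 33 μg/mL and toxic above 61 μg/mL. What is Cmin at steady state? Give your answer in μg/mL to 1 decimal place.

The dosing interval is 1 half-life, so f = 2^(−1) = 0.5.
At steady state, R = 1/(1 − 0.5) = 2/1.
Single-dose peak C₀ = D/Vd = 1250/50 = 25 μg/mL.
Steady-state peak Cmax,ss = C₀·R = 25 × 2/1 ≈ 50.000 μg/mL.
Steady-state trough Cmin,ss = Cmax,ss·f ≈ 50.000 × 0.5 ≈ 25.000 μg/mL.
Trough 25.0 μg/mL vs MEC 33 μg/mL: subtherapeutic.

25.0 μg/mL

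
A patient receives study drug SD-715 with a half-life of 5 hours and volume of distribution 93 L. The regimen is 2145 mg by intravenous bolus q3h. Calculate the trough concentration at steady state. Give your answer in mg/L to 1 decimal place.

44.7 mg/L

k = ln2/t½ = ln2/5 ≈ 0.138629 h⁻¹; fraction remaining f = e^(−kτ) = e^(−0.138629×3) ≈ 0.6598.
Accumulation ratio R = 1/(1 − f) ≈ 1/0.3402 ≈ 2.9394.
Single-dose peak C₀ = D/Vd = 2145/93 ≈ 23.065 mg/L.
Cmax,ss = C₀/(1 − f) ≈ 23.065/0.3402 ≈ 67.798 mg/L.
One interval later, Cmin,ss = Cmax,ss·e^(−kτ) ≈ 67.798 × 0.6598 ≈ 44.733 mg/L.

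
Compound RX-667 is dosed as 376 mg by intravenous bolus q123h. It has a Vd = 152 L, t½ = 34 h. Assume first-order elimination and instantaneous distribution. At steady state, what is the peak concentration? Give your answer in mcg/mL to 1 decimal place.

τ/t½ = 123/34 ≈ 3.6176, so fraction remaining f = (1/2)^(123/34) ≈ 0.0815.
Accumulation ratio R = 1/(1 − f) ≈ 1/0.9185 ≈ 1.0887.
Single-dose peak C₀ = D/Vd = 376/152 ≈ 2.474 mcg/mL.
Cmax,ss = C₀/(1 − f) ≈ 2.474/0.9185 ≈ 2.694 mcg/mL.

2.7 mcg/mL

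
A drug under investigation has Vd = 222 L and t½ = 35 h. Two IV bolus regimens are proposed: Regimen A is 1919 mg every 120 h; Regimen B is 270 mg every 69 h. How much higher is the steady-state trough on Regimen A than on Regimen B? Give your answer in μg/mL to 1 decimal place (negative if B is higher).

0.5 μg/mL

Regimen A: f = (1/2)^(120/35) ≈ 0.0929; Cmin,ss = (1919/222)·f/(1−f) ≈ 0.885 μg/mL.
Regimen B: f = (1/2)^(69/35) ≈ 0.2550; Cmin,ss = (270/222)·f/(1−f) ≈ 0.416 μg/mL.
Difference ≈ 0.885 − 0.416 ≈ 0.469 μg/mL.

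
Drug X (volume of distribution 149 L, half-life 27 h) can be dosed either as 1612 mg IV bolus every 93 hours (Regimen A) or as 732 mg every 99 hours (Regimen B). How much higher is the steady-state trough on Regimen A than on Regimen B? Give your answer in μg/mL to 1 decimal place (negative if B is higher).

Regimen A: f = (1/2)^(93/27) ≈ 0.0919; Cmin,ss = (1612/149)·f/(1−f) ≈ 1.095 μg/mL.
Regimen B: f = (1/2)^(99/27) ≈ 0.0787; Cmin,ss = (732/149)·f/(1−f) ≈ 0.420 μg/mL.
Difference ≈ 1.095 − 0.420 ≈ 0.675 μg/mL.

0.7 μg/mL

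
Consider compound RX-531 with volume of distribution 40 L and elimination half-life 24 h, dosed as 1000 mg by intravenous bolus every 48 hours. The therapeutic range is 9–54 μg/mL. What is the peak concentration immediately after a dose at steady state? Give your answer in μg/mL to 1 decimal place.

33.3 μg/mL

τ = 48 h = 2 half-lives, so f = (1/2)^2 = 0.25.
Accumulation ratio R = 1/(1 − f) = 1/0.75 = 4/3.
Single-dose peak C₀ = D/Vd = 1000/40 = 25 μg/mL.
Steady-state peak Cmax,ss = C₀·R = 25 × 4/3 ≈ 33.333 μg/mL.
Peak 33.3 μg/mL vs MTC 54 μg/mL: below toxic threshold.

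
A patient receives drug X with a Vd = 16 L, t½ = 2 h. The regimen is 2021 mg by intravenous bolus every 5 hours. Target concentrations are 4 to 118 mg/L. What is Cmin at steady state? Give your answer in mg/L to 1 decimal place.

Over one 5-h interval, 5/2 ≈ 2.5 half-lives elapse, leaving f ≈ 0.1768 of each dose.
Accumulation ratio R = 1/(1 − f) ≈ 1/0.8232 ≈ 1.2148.
Each bolus raises the concentration by D/Vd = 2021/16 ≈ 126.312 mg/L.
Cmax,ss = C₀/(1 − f) ≈ 126.312/0.8232 ≈ 153.440 mg/L.
One interval later, Cmin,ss = Cmax,ss·e^(−kτ) ≈ 153.440 × 0.1768 ≈ 27.128 mg/L.
Trough 27.1 mg/L vs MEC 4 mg/L: adequate.

27.1 mg/L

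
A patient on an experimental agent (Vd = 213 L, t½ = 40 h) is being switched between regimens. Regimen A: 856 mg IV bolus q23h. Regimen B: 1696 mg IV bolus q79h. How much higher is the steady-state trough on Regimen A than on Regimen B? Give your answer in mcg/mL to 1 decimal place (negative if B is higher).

5.5 mcg/mL

Regimen A: f = (1/2)^(23/40) ≈ 0.6713; Cmin,ss = (856/213)·f/(1−f) ≈ 8.208 mcg/mL.
Regimen B: f = (1/2)^(79/40) ≈ 0.2544; Cmin,ss = (1696/213)·f/(1−f) ≈ 2.717 mcg/mL.
Difference ≈ 8.208 − 2.717 ≈ 5.491 mcg/mL.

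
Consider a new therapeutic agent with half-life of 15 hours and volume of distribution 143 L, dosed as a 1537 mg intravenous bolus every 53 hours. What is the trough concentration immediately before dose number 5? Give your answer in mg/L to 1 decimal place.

1.0 mg/L

f = (1/2)^(τ/t½) = (1/2)^(53/15) ≈ 0.0864.
C₀ = D/Vd = 1537/143 ≈ 10.748 mg/L.
Before the 5th dose, 4 doses have been given. Superposition: Cmin = C₀·(f + f² + … + f^4).
≈ 10.748 × (0.0864 + 0.0075 + 0.0006 + 0.0001) ≈ 10.748 × 0.0946 ≈ 1.017 mg/L.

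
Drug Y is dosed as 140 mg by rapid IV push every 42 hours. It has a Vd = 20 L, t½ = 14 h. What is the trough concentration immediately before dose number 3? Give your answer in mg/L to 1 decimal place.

f = (1/2)^(τ/t½) = (1/2)^(42/14) ≈ 0.1250.
C₀ = D/Vd = 140/20 ≈ 7.000 mg/L.
Before the 3rd dose, 2 doses have been given. Superposition: Cmin = C₀·(f + f²).
≈ 7.000 × (0.1250 + 0.0156) ≈ 7.000 × 0.1406 ≈ 0.984 mg/L.

1.0 mg/L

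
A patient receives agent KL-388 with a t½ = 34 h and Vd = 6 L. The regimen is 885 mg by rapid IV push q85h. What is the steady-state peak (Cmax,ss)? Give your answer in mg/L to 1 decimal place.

179.2 mg/L

k = ln2/t½ = ln2/34 ≈ 0.020387 h⁻¹; fraction remaining f = e^(−kτ) = e^(−0.020387×85) ≈ 0.1768.
At steady state, accumulation factor R = 1/(1 − e^(−kτ)) ≈ 1.2148.
Single-dose peak C₀ = D/Vd = 885/6 ≈ 147.500 mg/L.
Cmax,ss = C₀/(1 − f) ≈ 147.500/0.8232 ≈ 179.179 mg/L.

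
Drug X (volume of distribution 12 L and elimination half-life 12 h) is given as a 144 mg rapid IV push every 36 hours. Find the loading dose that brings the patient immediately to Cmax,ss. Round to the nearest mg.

165 mg

f = (1/2)^(36/12) ≈ 0.125000; accumulation ratio R = 1/(1−f) ≈ 1.14286.
Loading dose to hit Cmax,ss on first dose: D_load = D_maint·R ≈ 144 × 1.14286 ≈ 164.57 mg.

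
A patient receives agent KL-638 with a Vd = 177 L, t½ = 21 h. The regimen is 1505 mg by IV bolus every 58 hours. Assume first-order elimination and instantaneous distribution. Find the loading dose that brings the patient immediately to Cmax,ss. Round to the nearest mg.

f = (1/2)^(58/21) ≈ 0.147429; accumulation ratio R = 1/(1−f) ≈ 1.17292.
Loading dose to hit Cmax,ss on first dose: D_load = D_maint·R ≈ 1505 × 1.17292 ≈ 1765.24 mg.

1765 mg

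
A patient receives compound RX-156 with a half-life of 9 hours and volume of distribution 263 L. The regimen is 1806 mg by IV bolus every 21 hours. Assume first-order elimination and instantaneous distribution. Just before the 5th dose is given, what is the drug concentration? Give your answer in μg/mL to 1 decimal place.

1.7 μg/mL

f = (1/2)^(τ/t½) = (1/2)^(21/9) ≈ 0.1984.
C₀ = D/Vd = 1806/263 ≈ 6.867 μg/mL.
Before the 5th dose, 4 doses have been given. Superposition: Cmin = C₀·(f + f² + … + f^4).
≈ 6.867 × (0.1984 + 0.0394 + 0.0078 + 0.0015) ≈ 6.867 × 0.2471 ≈ 1.697 μg/mL.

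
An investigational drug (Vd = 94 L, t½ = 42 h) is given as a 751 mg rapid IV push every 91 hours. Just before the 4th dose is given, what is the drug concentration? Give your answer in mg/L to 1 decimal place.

2.3 mg/L

f = (1/2)^(τ/t½) = (1/2)^(91/42) ≈ 0.2227.
C₀ = D/Vd = 751/94 ≈ 7.989 mg/L.
Before the 4th dose, 3 doses have been given. Superposition: Cmin = C₀·(f + f² + … + f^3).
≈ 7.989 × (0.2227 + 0.0496 + 0.0110) ≈ 7.989 × 0.2833 ≈ 2.263 mg/L.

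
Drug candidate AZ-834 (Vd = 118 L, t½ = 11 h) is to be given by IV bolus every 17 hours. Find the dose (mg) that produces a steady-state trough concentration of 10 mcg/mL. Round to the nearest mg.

2264 mg

τ/t½ = 17/11 ≈ 1.5455, so f = (1/2)^(17/11) ≈ 0.342588.
Cmin,ss = (D/Vd)·f/(1−f), so D = Cmin,ss·Vd·(1−f)/f.
D = 10 × 118 × (1−f)/f ≈ 10 × 118 × 1.91896 ≈ 2264.37 mg.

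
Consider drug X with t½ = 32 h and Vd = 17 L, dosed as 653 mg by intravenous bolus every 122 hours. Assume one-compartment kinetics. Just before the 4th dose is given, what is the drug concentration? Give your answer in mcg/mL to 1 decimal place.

2.9 mcg/mL

f = (1/2)^(τ/t½) = (1/2)^(122/32) ≈ 0.0712.
C₀ = D/Vd = 653/17 ≈ 38.412 mcg/mL.
Before the 4th dose, 3 doses have been given. Superposition: Cmin = C₀·(f + f² + … + f^3).
≈ 38.412 × (0.0712 + 0.0051 + 0.0004) ≈ 38.412 × 0.0767 ≈ 2.946 mcg/mL.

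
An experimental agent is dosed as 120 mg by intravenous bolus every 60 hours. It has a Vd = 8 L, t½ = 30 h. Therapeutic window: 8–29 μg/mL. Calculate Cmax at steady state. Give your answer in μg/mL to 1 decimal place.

20.0 μg/mL

τ = 60 h = 2 half-lives, so f = (1/2)^2 = 0.25.
Accumulation ratio R = 1/(1 − f) = 1/0.75 = 4/3.
Single-dose peak C₀ = D/Vd = 120/8 = 15 μg/mL.
Steady-state peak Cmax,ss = C₀·R = 15 × 4/3 ≈ 20.000 μg/mL.
Peak 20.0 μg/mL vs MTC 29 μg/mL: below toxic threshold.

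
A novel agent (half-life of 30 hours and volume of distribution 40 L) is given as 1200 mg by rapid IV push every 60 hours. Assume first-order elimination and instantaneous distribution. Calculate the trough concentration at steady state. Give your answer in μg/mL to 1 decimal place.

10.0 μg/mL

The dosing interval is 2 half-lives, so f = 2^(−2) = 0.25.
At steady state, R = 1/(1 − 0.25) = 4/3.
Single-dose peak C₀ = D/Vd = 1200/40 = 30 μg/mL.
Steady-state peak Cmax,ss = C₀·R = 30 × 4/3 ≈ 40.000 μg/mL.
Steady-state trough Cmin,ss = Cmax,ss·f ≈ 40.000 × 0.25 ≈ 10.000 μg/mL.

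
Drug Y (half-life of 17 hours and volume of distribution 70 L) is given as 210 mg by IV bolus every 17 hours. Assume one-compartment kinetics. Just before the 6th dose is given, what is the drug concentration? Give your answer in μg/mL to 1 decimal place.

f = (1/2)^(τ/t½) = (1/2)^(17/17) ≈ 0.5000.
C₀ = D/Vd = 210/70 ≈ 3.000 μg/mL.
Before the 6th dose, 5 doses have been given. Superposition: Cmin = C₀·(f + f² + … + f^5).
≈ 3.000 × (0.5000 + 0.2500 + 0.1250 + 0.0625 + 0.0313) ≈ 3.000 × 0.9688 ≈ 2.906 μg/mL.

2.9 μg/mL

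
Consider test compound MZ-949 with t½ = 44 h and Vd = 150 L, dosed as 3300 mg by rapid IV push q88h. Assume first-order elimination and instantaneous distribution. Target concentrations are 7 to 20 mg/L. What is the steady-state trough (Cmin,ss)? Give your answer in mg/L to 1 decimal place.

τ = 88 h = 2 half-lives, so f = (1/2)^2 = 0.25.
Accumulation ratio R = 1/(1 − f) = 1/0.75 = 4/3.
Single-dose peak C₀ = D/Vd = 3300/150 = 22 mg/L.
Steady-state peak Cmax,ss = C₀·R = 22 × 4/3 ≈ 29.333 mg/L.
Steady-state trough Cmin,ss = Cmax,ss·f ≈ 29.333 × 0.25 ≈ 7.333 mg/L.
Trough 7.3 mg/L vs MEC 7 mg/L: adequate.

7.3 mg/L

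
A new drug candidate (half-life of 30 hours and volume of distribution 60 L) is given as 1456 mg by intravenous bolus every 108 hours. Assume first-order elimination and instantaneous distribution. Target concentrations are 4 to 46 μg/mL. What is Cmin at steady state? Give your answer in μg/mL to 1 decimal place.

k = ln2/t½ = ln2/30 ≈ 0.023105 h⁻¹; fraction remaining f = e^(−kτ) = e^(−0.023105×108) ≈ 0.0825.
At steady state, accumulation factor R = 1/(1 − e^(−kτ)) ≈ 1.0899.
Each bolus raises the concentration by D/Vd = 1456/60 ≈ 24.267 μg/mL.
Cmax,ss = C₀/(1 − f) ≈ 24.267/0.9175 ≈ 26.449 μg/mL.
Steady-state trough Cmin,ss = Cmax,ss·f ≈ 26.449 × 0.0825 ≈ 2.182 μg/mL.
Trough 2.2 μg/mL vs MEC 4 μg/mL: subtherapeutic.

2.2 μg/mL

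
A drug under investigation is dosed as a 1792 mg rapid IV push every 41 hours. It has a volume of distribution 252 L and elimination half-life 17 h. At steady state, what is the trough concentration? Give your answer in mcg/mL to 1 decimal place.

1.6 mcg/mL

Over one 41-h interval, 41/17 ≈ 2.4118 half-lives elapse, leaving f ≈ 0.1879 of each dose.
Single-dose peak C₀ = D/Vd = 1792/252 ≈ 7.111 mcg/mL.
Steady-state trough Cmin,ss = C₀·f/(1−f) ≈ 7.111 × 0.1879/0.8121 ≈ 1.645 mcg/mL.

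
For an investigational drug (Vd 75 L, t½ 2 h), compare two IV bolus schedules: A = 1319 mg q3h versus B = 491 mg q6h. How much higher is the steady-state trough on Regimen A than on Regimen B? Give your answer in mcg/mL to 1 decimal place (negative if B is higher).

8.7 mcg/mL

Regimen A: f = (1/2)^(3/2) ≈ 0.3536; Cmin,ss = (1319/75)·f/(1−f) ≈ 9.620 mcg/mL.
Regimen B: f = (1/2)^(6/2) ≈ 0.1250; Cmin,ss = (491/75)·f/(1−f) ≈ 0.935 mcg/mL.
Difference ≈ 9.620 − 0.935 ≈ 8.685 mcg/mL.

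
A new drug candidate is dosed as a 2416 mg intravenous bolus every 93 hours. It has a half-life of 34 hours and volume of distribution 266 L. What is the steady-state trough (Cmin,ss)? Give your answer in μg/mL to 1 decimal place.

τ/t½ = 93/34 ≈ 2.7353, so fraction remaining f = (1/2)^(93/34) ≈ 0.1502.
At steady state, accumulation factor R = 1/(1 − e^(−kτ)) ≈ 1.1767.
Single-dose peak C₀ = D/Vd = 2416/266 ≈ 9.083 μg/mL.
Cmax,ss = C₀/(1 − f) ≈ 9.083/0.8498 ≈ 10.688 μg/mL.
One interval later, Cmin,ss = Cmax,ss·e^(−kτ) ≈ 10.688 × 0.1502 ≈ 1.605 μg/mL.

1.6 μg/mL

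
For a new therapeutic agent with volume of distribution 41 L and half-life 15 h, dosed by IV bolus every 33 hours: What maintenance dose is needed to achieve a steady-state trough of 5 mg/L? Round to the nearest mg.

737 mg

τ/t½ = 33/15 ≈ 2.2, so f = (1/2)^(33/15) ≈ 0.217638.
Cmin,ss = (D/Vd)·f/(1−f), so D = Cmin,ss·Vd·(1−f)/f.
D = 5 × 41 × (1−f)/f ≈ 5 × 41 × 3.59479 ≈ 736.93 mg.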